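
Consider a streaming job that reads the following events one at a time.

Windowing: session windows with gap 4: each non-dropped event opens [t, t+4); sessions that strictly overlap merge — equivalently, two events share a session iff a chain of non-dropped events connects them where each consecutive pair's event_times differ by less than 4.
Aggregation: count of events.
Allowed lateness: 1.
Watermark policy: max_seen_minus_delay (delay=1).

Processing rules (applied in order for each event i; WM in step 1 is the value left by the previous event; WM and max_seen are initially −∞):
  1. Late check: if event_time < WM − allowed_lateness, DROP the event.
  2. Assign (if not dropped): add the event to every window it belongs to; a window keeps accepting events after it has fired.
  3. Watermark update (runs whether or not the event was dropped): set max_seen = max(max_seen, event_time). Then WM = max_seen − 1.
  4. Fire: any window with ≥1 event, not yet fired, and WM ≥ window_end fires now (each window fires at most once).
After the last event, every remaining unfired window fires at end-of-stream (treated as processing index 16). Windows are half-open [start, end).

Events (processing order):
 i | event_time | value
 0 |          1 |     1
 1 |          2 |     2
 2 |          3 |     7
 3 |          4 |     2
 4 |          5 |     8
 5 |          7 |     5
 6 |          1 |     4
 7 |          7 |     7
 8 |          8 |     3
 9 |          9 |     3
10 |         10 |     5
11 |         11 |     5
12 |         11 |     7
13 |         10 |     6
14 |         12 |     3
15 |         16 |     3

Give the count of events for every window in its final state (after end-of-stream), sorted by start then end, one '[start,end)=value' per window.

[1,16)=14 [16,20)=1

i=0 t=1 v=1: → [1,5); WM=0
i=1 t=2 v=2: → [1,6); WM=1
i=2 t=3 v=7: → [1,7); WM=2
i=3 t=4 v=2: → [1,8); WM=3
i=4 t=5 v=8: → [1,9); WM=4
i=5 t=7 v=5: → [1,11); WM=6
i=6 t=1 v=4: DROP (t<6-1); WM=6
i=7 t=7 v=7: → [1,11); WM=6
i=8 t=8 v=3: → [1,12); WM=7
i=9 t=9 v=3: → [1,13); WM=8
i=10 t=10 v=5: → [1,14); WM=9
i=11 t=11 v=5: → [1,15); WM=10
i=12 t=11 v=7: → [1,15); WM=10
i=13 t=10 v=6: → [1,15); WM=10
i=14 t=12 v=3: → [1,16); WM=11
i=15 t=16 v=3: → [16,20); WM=15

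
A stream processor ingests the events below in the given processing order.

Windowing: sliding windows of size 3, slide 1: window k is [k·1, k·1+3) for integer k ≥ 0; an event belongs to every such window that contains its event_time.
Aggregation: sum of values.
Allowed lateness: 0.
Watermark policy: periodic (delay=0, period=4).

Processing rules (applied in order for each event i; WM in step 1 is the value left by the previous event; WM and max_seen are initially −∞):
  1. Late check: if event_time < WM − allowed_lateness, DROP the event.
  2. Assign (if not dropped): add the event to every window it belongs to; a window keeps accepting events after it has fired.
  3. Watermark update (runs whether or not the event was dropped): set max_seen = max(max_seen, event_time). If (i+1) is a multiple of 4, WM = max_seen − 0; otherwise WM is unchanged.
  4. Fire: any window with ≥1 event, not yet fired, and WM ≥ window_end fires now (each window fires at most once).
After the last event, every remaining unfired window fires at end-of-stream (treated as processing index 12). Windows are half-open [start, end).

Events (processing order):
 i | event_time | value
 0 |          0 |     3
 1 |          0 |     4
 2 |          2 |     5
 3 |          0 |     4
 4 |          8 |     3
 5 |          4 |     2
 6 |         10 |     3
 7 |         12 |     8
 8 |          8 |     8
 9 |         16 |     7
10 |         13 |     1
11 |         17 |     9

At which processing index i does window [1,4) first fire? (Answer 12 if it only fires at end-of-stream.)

i=0 t=0 v=3: → [0,3); WM=−∞
i=1 t=0 v=4: → [0,3); WM=−∞
i=2 t=2 v=5: → [2,5),[1,4),[0,3); WM=−∞
i=3 t=0 v=4: → [0,3); WM=2
i=4 t=8 v=3: → [8,11),[7,10),[6,9); WM=2
i=5 t=4 v=2: → [4,7),[3,6),[2,5); WM=2
i=6 t=10 v=3: → [10,13),[9,12),[8,11); WM=2
i=7 t=12 v=8: → [12,15),[11,14),[10,13); WM=12; [0,3) fires=16 [1,4) fires=5 [2,5) fires=7 [3,6) fires=2 [4,7) fires=2 [6,9) fires=3 [7,10) fires=3 [8,11) fires=6 [9,12) fires=3
i=8 t=8 v=8: DROP (t<12-0); WM=12
i=9 t=16 v=7: → [16,19),[15,18),[14,17); WM=12
i=10 t=13 v=1: → [13,16),[12,15),[11,14); WM=12
i=11 t=17 v=9: → [17,20),[16,19),[15,18); WM=17; [10,13) fires=11 [11,14) fires=9 [12,15) fires=9 [13,16) fires=1 [14,17) fires=7

7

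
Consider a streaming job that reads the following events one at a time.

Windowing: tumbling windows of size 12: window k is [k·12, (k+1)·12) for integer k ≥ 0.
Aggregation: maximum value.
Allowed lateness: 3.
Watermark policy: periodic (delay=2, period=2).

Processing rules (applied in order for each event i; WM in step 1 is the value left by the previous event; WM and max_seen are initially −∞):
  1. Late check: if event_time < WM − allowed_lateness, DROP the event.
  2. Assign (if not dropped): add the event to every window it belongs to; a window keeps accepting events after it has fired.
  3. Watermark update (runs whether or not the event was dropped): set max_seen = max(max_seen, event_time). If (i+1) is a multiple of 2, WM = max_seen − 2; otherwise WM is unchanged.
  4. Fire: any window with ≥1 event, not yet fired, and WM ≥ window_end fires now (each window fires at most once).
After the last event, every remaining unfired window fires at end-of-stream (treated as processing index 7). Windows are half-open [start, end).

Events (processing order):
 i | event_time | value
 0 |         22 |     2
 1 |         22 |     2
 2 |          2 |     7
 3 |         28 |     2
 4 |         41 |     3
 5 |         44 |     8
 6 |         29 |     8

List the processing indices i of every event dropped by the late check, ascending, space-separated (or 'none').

2 6

i=0 t=22 v=2: → [12,24); WM=−∞
i=1 t=22 v=2: → [12,24); WM=20
i=2 t=2 v=7: DROP (t<20-3); WM=20
i=3 t=28 v=2: → [24,36); WM=26; [12,24) fires=2
i=4 t=41 v=3: → [36,48); WM=26
i=5 t=44 v=8: → [36,48); WM=42; [24,36) fires=2
i=6 t=29 v=8: DROP (t<42-3); WM=42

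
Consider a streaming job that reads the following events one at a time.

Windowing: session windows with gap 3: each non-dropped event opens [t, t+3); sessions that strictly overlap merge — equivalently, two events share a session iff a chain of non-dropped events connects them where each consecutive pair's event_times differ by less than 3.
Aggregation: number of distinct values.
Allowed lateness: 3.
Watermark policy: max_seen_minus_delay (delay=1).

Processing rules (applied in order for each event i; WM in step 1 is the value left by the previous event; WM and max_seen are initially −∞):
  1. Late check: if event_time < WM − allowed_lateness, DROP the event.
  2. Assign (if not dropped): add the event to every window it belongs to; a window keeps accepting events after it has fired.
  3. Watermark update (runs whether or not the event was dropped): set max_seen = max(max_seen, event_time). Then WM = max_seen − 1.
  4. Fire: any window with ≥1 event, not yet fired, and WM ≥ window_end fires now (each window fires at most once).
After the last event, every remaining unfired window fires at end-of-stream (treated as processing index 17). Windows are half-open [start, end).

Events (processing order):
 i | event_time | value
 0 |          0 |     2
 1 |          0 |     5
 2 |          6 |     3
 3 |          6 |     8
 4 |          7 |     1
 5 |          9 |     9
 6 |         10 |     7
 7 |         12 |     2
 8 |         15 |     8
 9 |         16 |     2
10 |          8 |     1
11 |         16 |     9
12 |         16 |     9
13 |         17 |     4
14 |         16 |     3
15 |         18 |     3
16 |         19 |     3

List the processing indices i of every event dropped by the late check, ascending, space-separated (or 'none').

10

i=0 t=0 v=2: → [0,3); WM=-1
i=1 t=0 v=5: → [0,3); WM=-1
i=2 t=6 v=3: → [6,9); WM=5
i=3 t=6 v=8: → [6,9); WM=5
i=4 t=7 v=1: → [6,10); WM=6
i=5 t=9 v=9: → [6,12); WM=8
i=6 t=10 v=7: → [6,13); WM=9
i=7 t=12 v=2: → [6,15); WM=11
i=8 t=15 v=8: → [15,18); WM=14
i=9 t=16 v=2: → [15,19); WM=15
i=10 t=8 v=1: DROP (t<15-3); WM=15
i=11 t=16 v=9: → [15,19); WM=15
i=12 t=16 v=9: → [15,19); WM=15
i=13 t=17 v=4: → [15,20); WM=16
i=14 t=16 v=3: → [15,20); WM=16
i=15 t=18 v=3: → [15,21); WM=17
i=16 t=19 v=3: → [15,22); WM=18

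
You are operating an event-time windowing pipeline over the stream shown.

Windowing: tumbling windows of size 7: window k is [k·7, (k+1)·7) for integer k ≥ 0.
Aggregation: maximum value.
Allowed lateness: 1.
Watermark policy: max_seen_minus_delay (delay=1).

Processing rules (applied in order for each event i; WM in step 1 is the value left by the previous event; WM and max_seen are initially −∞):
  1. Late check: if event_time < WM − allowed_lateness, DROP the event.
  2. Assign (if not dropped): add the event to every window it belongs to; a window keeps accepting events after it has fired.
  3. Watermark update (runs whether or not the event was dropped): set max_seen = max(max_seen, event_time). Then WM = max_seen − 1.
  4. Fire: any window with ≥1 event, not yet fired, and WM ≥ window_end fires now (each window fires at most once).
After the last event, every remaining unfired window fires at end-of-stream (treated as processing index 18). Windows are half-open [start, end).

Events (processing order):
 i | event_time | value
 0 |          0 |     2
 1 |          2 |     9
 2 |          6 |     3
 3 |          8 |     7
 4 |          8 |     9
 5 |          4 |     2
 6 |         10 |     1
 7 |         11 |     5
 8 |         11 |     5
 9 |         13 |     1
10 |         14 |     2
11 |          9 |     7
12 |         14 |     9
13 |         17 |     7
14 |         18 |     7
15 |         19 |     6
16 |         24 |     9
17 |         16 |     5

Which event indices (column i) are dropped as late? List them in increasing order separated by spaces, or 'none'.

i=0 t=0 v=2: → [0,7); WM=-1
i=1 t=2 v=9: → [0,7); WM=1
i=2 t=6 v=3: → [0,7); WM=5
i=3 t=8 v=7: → [7,14); WM=7; [0,7) fires=9
i=4 t=8 v=9: → [7,14); WM=7
i=5 t=4 v=2: DROP (t<7-1); WM=7
i=6 t=10 v=1: → [7,14); WM=9
i=7 t=11 v=5: → [7,14); WM=10
i=8 t=11 v=5: → [7,14); WM=10
i=9 t=13 v=1: → [7,14); WM=12
i=10 t=14 v=2: → [14,21); WM=13
i=11 t=9 v=7: DROP (t<13-1); WM=13
i=12 t=14 v=9: → [14,21); WM=13
i=13 t=17 v=7: → [14,21); WM=16; [7,14) fires=9
i=14 t=18 v=7: → [14,21); WM=17
i=15 t=19 v=6: → [14,21); WM=18
i=16 t=24 v=9: → [21,28); WM=23; [14,21) fires=9
i=17 t=16 v=5: DROP (t<23-1); WM=23

5 11 17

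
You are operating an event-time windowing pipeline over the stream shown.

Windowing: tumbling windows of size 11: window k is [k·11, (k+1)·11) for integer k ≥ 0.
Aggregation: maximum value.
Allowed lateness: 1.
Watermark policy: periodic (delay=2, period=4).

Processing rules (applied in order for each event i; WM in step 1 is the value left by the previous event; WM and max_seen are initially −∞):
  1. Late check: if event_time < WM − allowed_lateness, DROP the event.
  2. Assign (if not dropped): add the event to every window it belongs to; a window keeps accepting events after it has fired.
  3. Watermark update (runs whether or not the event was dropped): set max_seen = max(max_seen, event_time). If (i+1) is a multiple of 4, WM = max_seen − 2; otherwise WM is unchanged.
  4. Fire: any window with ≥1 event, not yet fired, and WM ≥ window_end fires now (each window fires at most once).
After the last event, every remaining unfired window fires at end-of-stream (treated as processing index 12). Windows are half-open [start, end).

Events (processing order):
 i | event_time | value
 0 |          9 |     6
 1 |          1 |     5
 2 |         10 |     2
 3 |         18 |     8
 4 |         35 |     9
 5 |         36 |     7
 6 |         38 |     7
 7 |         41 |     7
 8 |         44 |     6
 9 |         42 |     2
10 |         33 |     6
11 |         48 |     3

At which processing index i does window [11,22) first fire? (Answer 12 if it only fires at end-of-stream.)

7

i=0 t=9 v=6: → [0,11); WM=−∞
i=1 t=1 v=5: → [0,11); WM=−∞
i=2 t=10 v=2: → [0,11); WM=−∞
i=3 t=18 v=8: → [11,22); WM=16; [0,11) fires=6
i=4 t=35 v=9: → [33,44); WM=16
i=5 t=36 v=7: → [33,44); WM=16
i=6 t=38 v=7: → [33,44); WM=16
i=7 t=41 v=7: → [33,44); WM=39; [11,22) fires=8
i=8 t=44 v=6: → [44,55); WM=39
i=9 t=42 v=2: → [33,44); WM=39
i=10 t=33 v=6: DROP (t<39-1); WM=39
i=11 t=48 v=3: → [44,55); WM=46; [33,44) fires=9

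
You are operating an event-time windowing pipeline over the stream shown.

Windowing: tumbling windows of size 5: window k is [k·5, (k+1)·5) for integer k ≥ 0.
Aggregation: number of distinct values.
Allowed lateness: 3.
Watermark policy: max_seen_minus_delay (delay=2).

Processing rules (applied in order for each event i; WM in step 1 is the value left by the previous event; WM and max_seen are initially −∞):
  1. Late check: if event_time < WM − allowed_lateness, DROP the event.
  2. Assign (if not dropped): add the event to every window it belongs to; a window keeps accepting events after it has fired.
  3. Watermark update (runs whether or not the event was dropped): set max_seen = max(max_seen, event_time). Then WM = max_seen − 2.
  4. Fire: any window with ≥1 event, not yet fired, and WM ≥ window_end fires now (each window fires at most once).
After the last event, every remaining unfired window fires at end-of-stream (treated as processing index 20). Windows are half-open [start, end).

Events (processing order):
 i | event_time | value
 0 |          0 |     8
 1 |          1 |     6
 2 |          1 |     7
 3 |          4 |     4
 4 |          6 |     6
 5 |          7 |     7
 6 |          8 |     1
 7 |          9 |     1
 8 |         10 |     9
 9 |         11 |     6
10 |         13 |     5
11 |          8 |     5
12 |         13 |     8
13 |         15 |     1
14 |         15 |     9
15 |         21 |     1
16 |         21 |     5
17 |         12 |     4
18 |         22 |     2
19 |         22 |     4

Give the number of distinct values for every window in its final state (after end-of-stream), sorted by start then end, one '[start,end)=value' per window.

i=0 t=0 v=8: → [0,5); WM=-2
i=1 t=1 v=6: → [0,5); WM=-1
i=2 t=1 v=7: → [0,5); WM=-1
i=3 t=4 v=4: → [0,5); WM=2
i=4 t=6 v=6: → [5,10); WM=4
i=5 t=7 v=7: → [5,10); WM=5; [0,5) fires=4
i=6 t=8 v=1: → [5,10); WM=6
i=7 t=9 v=1: → [5,10); WM=7
i=8 t=10 v=9: → [10,15); WM=8
i=9 t=11 v=6: → [10,15); WM=9
i=10 t=13 v=5: → [10,15); WM=11; [5,10) fires=3
i=11 t=8 v=5: → [5,10); WM=11
i=12 t=13 v=8: → [10,15); WM=11
i=13 t=15 v=1: → [15,20); WM=13
i=14 t=15 v=9: → [15,20); WM=13
i=15 t=21 v=1: → [20,25); WM=19; [10,15) fires=4
i=16 t=21 v=5: → [20,25); WM=19
i=17 t=12 v=4: DROP (t<19-3); WM=19
i=18 t=22 v=2: → [20,25); WM=20; [15,20) fires=2
i=19 t=22 v=4: → [20,25); WM=20

[0,5)=4 [5,10)=4 [10,15)=4 [15,20)=2 [20,25)=4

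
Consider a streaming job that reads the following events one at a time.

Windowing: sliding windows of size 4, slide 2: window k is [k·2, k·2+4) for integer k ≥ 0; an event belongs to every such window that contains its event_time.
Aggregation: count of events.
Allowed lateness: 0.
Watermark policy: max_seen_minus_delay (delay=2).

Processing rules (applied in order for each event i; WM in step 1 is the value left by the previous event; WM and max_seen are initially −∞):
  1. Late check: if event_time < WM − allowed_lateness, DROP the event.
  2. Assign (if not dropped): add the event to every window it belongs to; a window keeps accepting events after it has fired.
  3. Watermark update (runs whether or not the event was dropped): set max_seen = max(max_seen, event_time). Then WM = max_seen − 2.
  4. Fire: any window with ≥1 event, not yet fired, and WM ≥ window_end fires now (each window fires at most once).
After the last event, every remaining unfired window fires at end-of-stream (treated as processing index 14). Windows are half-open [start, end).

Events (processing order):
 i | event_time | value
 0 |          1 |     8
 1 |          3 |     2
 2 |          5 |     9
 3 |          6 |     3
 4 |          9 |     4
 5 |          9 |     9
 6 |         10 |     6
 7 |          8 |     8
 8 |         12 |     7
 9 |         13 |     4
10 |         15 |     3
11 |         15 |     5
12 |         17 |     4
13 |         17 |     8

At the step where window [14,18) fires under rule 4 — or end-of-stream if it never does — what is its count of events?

i=0 t=1 v=8: → [0,4); WM=-1
i=1 t=3 v=2: → [2,6),[0,4); WM=1
i=2 t=5 v=9: → [4,8),[2,6); WM=3
i=3 t=6 v=3: → [6,10),[4,8); WM=4; [0,4) fires=2
i=4 t=9 v=4: → [8,12),[6,10); WM=7; [2,6) fires=2
i=5 t=9 v=9: → [8,12),[6,10); WM=7
i=6 t=10 v=6: → [10,14),[8,12); WM=8; [4,8) fires=2
i=7 t=8 v=8: → [8,12),[6,10); WM=8
i=8 t=12 v=7: → [12,16),[10,14); WM=10; [6,10) fires=4
i=9 t=13 v=4: → [12,16),[10,14); WM=11
i=10 t=15 v=3: → [14,18),[12,16); WM=13; [8,12) fires=4
i=11 t=15 v=5: → [14,18),[12,16); WM=13
i=12 t=17 v=4: → [16,20),[14,18); WM=15; [10,14) fires=3
i=13 t=17 v=8: → [16,20),[14,18); WM=15

4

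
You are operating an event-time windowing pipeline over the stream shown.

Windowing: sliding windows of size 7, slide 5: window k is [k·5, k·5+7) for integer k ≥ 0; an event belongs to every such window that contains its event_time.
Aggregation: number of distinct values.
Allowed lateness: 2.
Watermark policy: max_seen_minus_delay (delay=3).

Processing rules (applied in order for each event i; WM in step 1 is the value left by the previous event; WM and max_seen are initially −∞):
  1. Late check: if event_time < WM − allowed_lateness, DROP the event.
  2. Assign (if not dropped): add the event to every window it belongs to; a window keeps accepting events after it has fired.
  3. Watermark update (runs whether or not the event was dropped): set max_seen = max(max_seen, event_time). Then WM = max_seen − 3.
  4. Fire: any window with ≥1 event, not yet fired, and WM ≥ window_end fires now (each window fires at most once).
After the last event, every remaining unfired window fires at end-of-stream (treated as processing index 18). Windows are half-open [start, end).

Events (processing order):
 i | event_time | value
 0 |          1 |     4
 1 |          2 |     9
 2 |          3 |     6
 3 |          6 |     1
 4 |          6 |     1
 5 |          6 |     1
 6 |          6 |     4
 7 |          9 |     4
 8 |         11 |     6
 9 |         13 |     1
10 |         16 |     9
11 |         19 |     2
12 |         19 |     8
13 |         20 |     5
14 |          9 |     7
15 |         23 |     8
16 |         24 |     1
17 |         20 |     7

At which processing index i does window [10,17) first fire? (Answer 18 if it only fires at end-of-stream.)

13

i=0 t=1 v=4: → [0,7); WM=-2
i=1 t=2 v=9: → [0,7); WM=-1
i=2 t=3 v=6: → [0,7); WM=0
i=3 t=6 v=1: → [5,12),[0,7); WM=3
i=4 t=6 v=1: → [5,12),[0,7); WM=3
i=5 t=6 v=1: → [5,12),[0,7); WM=3
i=6 t=6 v=4: → [5,12),[0,7); WM=3
i=7 t=9 v=4: → [5,12); WM=6
i=8 t=11 v=6: → [10,17),[5,12); WM=8; [0,7) fires=4
i=9 t=13 v=1: → [10,17); WM=10
i=10 t=16 v=9: → [15,22),[10,17); WM=13; [5,12) fires=3
i=11 t=19 v=2: → [15,22); WM=16
i=12 t=19 v=8: → [15,22); WM=16
i=13 t=20 v=5: → [20,27),[15,22); WM=17; [10,17) fires=3
i=14 t=9 v=7: DROP (t<17-2); WM=17
i=15 t=23 v=8: → [20,27); WM=20
i=16 t=24 v=1: → [20,27); WM=21
i=17 t=20 v=7: → [20,27),[15,22); WM=21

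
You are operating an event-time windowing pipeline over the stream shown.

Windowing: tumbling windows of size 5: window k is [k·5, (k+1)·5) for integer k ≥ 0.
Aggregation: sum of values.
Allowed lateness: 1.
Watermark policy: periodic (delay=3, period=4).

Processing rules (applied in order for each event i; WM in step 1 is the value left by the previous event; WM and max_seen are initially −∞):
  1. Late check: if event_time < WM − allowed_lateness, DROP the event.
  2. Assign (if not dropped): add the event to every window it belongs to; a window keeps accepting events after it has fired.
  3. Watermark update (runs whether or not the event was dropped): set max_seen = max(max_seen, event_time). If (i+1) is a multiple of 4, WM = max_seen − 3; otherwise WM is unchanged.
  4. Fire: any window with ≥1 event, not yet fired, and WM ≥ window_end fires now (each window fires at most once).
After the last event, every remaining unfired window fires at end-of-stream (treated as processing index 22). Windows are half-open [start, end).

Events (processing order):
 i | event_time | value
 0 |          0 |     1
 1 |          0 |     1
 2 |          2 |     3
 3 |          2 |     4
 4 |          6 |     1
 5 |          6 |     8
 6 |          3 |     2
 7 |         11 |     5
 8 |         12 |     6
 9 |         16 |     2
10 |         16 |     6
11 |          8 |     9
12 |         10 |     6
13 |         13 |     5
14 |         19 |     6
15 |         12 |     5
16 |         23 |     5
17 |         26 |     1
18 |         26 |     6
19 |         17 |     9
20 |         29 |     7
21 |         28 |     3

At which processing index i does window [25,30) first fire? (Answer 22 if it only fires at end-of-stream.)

i=0 t=0 v=1: → [0,5); WM=−∞
i=1 t=0 v=1: → [0,5); WM=−∞
i=2 t=2 v=3: → [0,5); WM=−∞
i=3 t=2 v=4: → [0,5); WM=-1
i=4 t=6 v=1: → [5,10); WM=-1
i=5 t=6 v=8: → [5,10); WM=-1
i=6 t=3 v=2: → [0,5); WM=-1
i=7 t=11 v=5: → [10,15); WM=8; [0,5) fires=11
i=8 t=12 v=6: → [10,15); WM=8
i=9 t=16 v=2: → [15,20); WM=8
i=10 t=16 v=6: → [15,20); WM=8
i=11 t=8 v=9: → [5,10); WM=13; [5,10) fires=18
i=12 t=10 v=6: DROP (t<13-1); WM=13
i=13 t=13 v=5: → [10,15); WM=13
i=14 t=19 v=6: → [15,20); WM=13
i=15 t=12 v=5: → [10,15); WM=16; [10,15) fires=21
i=16 t=23 v=5: → [20,25); WM=16
i=17 t=26 v=1: → [25,30); WM=16
i=18 t=26 v=6: → [25,30); WM=16
i=19 t=17 v=9: → [15,20); WM=23; [15,20) fires=23
i=20 t=29 v=7: → [25,30); WM=23
i=21 t=28 v=3: → [25,30); WM=23

22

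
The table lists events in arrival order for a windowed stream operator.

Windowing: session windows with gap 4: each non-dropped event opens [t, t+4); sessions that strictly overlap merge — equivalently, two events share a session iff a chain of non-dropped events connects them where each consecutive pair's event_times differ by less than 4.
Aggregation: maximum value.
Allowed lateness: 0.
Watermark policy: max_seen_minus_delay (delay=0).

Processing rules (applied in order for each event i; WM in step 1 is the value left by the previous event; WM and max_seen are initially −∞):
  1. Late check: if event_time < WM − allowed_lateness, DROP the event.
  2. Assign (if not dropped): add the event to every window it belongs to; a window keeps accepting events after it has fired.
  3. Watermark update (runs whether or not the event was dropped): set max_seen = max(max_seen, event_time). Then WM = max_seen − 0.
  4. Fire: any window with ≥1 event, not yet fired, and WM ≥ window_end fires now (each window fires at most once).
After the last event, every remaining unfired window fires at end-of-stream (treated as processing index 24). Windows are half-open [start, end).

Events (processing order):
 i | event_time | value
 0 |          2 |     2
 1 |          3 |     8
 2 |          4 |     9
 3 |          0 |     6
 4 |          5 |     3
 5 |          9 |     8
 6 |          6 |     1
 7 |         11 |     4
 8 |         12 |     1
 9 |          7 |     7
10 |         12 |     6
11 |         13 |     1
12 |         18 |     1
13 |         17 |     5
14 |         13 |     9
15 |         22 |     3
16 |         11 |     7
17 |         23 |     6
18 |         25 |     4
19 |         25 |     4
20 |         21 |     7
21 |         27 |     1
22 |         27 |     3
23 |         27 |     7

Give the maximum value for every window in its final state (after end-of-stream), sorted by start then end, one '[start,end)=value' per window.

i=0 t=2 v=2: → [2,6); WM=2
i=1 t=3 v=8: → [2,7); WM=3
i=2 t=4 v=9: → [2,8); WM=4
i=3 t=0 v=6: DROP (t<4-0); WM=4
i=4 t=5 v=3: → [2,9); WM=5
i=5 t=9 v=8: → [9,13); WM=9
i=6 t=6 v=1: DROP (t<9-0); WM=9
i=7 t=11 v=4: → [9,15); WM=11
i=8 t=12 v=1: → [9,16); WM=12
i=9 t=7 v=7: DROP (t<12-0); WM=12
i=10 t=12 v=6: → [9,16); WM=12
i=11 t=13 v=1: → [9,17); WM=13
i=12 t=18 v=1: → [18,22); WM=18
i=13 t=17 v=5: DROP (t<18-0); WM=18
i=14 t=13 v=9: DROP (t<18-0); WM=18
i=15 t=22 v=3: → [22,26); WM=22
i=16 t=11 v=7: DROP (t<22-0); WM=22
i=17 t=23 v=6: → [22,27); WM=23
i=18 t=25 v=4: → [22,29); WM=25
i=19 t=25 v=4: → [22,29); WM=25
i=20 t=21 v=7: DROP (t<25-0); WM=25
i=21 t=27 v=1: → [22,31); WM=27
i=22 t=27 v=3: → [22,31); WM=27
i=23 t=27 v=7: → [22,31); WM=27

[2,9)=9 [9,17)=8 [18,22)=1 [22,31)=7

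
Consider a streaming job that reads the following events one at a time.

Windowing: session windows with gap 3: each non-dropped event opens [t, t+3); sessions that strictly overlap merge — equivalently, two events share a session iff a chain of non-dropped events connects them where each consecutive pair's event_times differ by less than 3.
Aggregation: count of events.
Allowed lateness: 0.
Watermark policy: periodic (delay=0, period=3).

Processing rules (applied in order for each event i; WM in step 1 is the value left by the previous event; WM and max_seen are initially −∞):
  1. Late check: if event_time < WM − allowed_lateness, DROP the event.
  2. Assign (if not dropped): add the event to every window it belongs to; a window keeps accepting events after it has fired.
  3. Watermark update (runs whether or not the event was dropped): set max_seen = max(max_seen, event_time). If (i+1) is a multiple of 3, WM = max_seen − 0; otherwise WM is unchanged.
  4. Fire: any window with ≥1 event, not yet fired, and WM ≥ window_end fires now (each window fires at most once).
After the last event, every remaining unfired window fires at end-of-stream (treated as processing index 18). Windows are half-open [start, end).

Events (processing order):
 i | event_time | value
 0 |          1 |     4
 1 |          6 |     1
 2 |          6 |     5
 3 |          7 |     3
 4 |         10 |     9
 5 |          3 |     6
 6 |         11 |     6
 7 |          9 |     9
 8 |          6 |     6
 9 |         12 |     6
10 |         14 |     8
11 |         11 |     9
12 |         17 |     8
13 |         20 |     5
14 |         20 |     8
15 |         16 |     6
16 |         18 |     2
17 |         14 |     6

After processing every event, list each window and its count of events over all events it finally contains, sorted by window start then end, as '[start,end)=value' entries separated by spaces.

[1,4)=1 [6,10)=3 [10,17)=5 [17,20)=1 [20,23)=2

i=0 t=1 v=4: → [1,4); WM=−∞
i=1 t=6 v=1: → [6,9); WM=−∞
i=2 t=6 v=5: → [6,9); WM=6
i=3 t=7 v=3: → [6,10); WM=6
i=4 t=10 v=9: → [10,13); WM=6
i=5 t=3 v=6: DROP (t<6-0); WM=10
i=6 t=11 v=6: → [10,14); WM=10
i=7 t=9 v=9: DROP (t<10-0); WM=10
i=8 t=6 v=6: DROP (t<10-0); WM=11
i=9 t=12 v=6: → [10,15); WM=11
i=10 t=14 v=8: → [10,17); WM=11
i=11 t=11 v=9: → [10,17); WM=14
i=12 t=17 v=8: → [17,20); WM=14
i=13 t=20 v=5: → [20,23); WM=14
i=14 t=20 v=8: → [20,23); WM=20
i=15 t=16 v=6: DROP (t<20-0); WM=20
i=16 t=18 v=2: DROP (t<20-0); WM=20
i=17 t=14 v=6: DROP (t<20-0); WM=20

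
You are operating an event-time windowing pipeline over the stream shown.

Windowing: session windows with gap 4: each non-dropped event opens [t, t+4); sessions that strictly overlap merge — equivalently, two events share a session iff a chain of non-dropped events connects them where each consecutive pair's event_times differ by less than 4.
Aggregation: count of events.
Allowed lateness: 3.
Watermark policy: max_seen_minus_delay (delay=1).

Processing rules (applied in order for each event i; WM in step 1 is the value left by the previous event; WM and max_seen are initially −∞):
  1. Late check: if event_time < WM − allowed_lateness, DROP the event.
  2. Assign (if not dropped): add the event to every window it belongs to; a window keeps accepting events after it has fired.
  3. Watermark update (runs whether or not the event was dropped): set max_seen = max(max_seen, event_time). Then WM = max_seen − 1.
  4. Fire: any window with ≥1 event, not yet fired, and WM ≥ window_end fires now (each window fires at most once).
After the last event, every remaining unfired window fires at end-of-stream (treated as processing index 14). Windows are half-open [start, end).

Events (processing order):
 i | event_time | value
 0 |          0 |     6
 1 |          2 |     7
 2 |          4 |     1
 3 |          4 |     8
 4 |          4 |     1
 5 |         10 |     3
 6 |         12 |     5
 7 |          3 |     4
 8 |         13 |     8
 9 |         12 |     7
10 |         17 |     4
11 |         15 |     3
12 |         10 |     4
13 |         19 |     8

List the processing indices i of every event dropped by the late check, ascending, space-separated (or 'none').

i=0 t=0 v=6: → [0,4); WM=-1
i=1 t=2 v=7: → [0,6); WM=1
i=2 t=4 v=1: → [0,8); WM=3
i=3 t=4 v=8: → [0,8); WM=3
i=4 t=4 v=1: → [0,8); WM=3
i=5 t=10 v=3: → [10,14); WM=9
i=6 t=12 v=5: → [10,16); WM=11
i=7 t=3 v=4: DROP (t<11-3); WM=11
i=8 t=13 v=8: → [10,17); WM=12
i=9 t=12 v=7: → [10,17); WM=12
i=10 t=17 v=4: → [17,21); WM=16
i=11 t=15 v=3: → [10,21); WM=16
i=12 t=10 v=4: DROP (t<16-3); WM=16
i=13 t=19 v=8: → [10,23); WM=18

7 12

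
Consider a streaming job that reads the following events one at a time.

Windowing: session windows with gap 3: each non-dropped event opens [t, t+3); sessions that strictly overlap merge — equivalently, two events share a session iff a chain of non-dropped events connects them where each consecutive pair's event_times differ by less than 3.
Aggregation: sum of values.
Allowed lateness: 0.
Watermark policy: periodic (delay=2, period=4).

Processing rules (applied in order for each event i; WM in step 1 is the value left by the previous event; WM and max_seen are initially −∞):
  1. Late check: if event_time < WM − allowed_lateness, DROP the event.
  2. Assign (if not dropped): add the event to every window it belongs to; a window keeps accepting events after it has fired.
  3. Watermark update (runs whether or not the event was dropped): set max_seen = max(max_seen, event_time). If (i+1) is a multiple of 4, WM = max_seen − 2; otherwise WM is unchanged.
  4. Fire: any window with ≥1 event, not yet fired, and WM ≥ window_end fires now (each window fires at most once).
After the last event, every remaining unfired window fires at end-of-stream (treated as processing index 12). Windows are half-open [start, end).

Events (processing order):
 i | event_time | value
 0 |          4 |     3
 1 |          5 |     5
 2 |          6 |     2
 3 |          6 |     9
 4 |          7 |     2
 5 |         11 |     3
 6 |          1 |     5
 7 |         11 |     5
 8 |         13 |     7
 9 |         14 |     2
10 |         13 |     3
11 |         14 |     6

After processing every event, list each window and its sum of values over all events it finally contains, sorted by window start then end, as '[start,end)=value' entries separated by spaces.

[4,10)=21 [11,17)=26

i=0 t=4 v=3: → [4,7); WM=−∞
i=1 t=5 v=5: → [4,8); WM=−∞
i=2 t=6 v=2: → [4,9); WM=−∞
i=3 t=6 v=9: → [4,9); WM=4
i=4 t=7 v=2: → [4,10); WM=4
i=5 t=11 v=3: → [11,14); WM=4
i=6 t=1 v=5: DROP (t<4-0); WM=4
i=7 t=11 v=5: → [11,14); WM=9
i=8 t=13 v=7: → [11,16); WM=9
i=9 t=14 v=2: → [11,17); WM=9
i=10 t=13 v=3: → [11,17); WM=9
i=11 t=14 v=6: → [11,17); WM=12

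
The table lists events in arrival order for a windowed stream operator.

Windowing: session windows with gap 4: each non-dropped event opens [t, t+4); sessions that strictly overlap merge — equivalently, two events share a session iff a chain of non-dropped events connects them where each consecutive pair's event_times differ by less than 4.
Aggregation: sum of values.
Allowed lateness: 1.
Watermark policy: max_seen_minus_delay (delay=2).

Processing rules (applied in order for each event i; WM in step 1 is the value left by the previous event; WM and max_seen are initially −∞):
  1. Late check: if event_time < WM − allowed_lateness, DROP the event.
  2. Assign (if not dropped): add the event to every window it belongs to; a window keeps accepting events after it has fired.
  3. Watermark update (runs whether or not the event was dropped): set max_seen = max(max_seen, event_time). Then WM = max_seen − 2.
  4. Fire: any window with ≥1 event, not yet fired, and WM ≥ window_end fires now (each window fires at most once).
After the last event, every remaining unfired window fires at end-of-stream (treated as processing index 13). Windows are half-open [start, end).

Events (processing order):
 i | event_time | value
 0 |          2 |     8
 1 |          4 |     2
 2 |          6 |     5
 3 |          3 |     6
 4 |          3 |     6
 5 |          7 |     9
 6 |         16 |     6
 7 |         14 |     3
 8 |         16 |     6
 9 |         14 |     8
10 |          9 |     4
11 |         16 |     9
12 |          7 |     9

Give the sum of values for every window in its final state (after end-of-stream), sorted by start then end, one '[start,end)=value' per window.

[2,11)=36 [14,20)=32

i=0 t=2 v=8: → [2,6); WM=0
i=1 t=4 v=2: → [2,8); WM=2
i=2 t=6 v=5: → [2,10); WM=4
i=3 t=3 v=6: → [2,10); WM=4
i=4 t=3 v=6: → [2,10); WM=4
i=5 t=7 v=9: → [2,11); WM=5
i=6 t=16 v=6: → [16,20); WM=14
i=7 t=14 v=3: → [14,20); WM=14
i=8 t=16 v=6: → [14,20); WM=14
i=9 t=14 v=8: → [14,20); WM=14
i=10 t=9 v=4: DROP (t<14-1); WM=14
i=11 t=16 v=9: → [14,20); WM=14
i=12 t=7 v=9: DROP (t<14-1); WM=14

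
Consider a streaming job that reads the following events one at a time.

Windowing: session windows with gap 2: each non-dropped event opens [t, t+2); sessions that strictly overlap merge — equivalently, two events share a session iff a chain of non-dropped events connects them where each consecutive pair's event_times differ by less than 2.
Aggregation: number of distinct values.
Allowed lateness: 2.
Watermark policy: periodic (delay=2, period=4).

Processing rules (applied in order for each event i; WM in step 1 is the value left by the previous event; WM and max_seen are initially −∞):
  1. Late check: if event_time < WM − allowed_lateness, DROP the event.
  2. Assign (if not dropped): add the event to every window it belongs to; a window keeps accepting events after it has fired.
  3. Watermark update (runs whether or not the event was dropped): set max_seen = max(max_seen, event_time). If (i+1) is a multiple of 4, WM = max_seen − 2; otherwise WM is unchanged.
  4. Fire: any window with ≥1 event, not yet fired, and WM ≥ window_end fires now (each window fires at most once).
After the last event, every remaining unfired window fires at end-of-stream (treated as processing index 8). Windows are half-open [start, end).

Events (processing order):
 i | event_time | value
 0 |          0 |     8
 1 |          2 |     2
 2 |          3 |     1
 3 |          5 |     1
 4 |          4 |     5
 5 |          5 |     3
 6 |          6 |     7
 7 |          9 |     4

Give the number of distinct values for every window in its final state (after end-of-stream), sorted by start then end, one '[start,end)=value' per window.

[0,2)=1 [2,8)=5 [9,11)=1

i=0 t=0 v=8: → [0,2); WM=−∞
i=1 t=2 v=2: → [2,4); WM=−∞
i=2 t=3 v=1: → [2,5); WM=−∞
i=3 t=5 v=1: → [5,7); WM=3
i=4 t=4 v=5: → [2,7); WM=3
i=5 t=5 v=3: → [2,7); WM=3
i=6 t=6 v=7: → [2,8); WM=3
i=7 t=9 v=4: → [9,11); WM=7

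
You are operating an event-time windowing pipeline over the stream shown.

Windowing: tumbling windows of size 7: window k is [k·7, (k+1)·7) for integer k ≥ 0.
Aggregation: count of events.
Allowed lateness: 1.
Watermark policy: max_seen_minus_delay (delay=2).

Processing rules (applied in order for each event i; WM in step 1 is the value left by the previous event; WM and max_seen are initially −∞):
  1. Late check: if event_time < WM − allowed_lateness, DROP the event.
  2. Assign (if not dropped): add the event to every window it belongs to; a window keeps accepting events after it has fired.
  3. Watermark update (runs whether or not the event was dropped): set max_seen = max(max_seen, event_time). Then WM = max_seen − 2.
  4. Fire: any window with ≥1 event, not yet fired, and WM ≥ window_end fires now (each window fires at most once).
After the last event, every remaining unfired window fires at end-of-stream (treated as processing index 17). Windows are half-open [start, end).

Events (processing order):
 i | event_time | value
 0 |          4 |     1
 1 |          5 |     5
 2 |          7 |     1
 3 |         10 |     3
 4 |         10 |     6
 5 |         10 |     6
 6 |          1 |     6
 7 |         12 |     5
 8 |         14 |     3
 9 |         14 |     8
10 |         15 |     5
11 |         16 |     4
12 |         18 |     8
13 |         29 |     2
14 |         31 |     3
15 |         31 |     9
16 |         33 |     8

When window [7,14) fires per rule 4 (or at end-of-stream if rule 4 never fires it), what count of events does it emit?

5

i=0 t=4 v=1: → [0,7); WM=2
i=1 t=5 v=5: → [0,7); WM=3
i=2 t=7 v=1: → [7,14); WM=5
i=3 t=10 v=3: → [7,14); WM=8; [0,7) fires=2
i=4 t=10 v=6: → [7,14); WM=8
i=5 t=10 v=6: → [7,14); WM=8
i=6 t=1 v=6: DROP (t<8-1); WM=8
i=7 t=12 v=5: → [7,14); WM=10
i=8 t=14 v=3: → [14,21); WM=12
i=9 t=14 v=8: → [14,21); WM=12
i=10 t=15 v=5: → [14,21); WM=13
i=11 t=16 v=4: → [14,21); WM=14; [7,14) fires=5
i=12 t=18 v=8: → [14,21); WM=16
i=13 t=29 v=2: → [28,35); WM=27; [14,21) fires=5
i=14 t=31 v=3: → [28,35); WM=29
i=15 t=31 v=9: → [28,35); WM=29
i=16 t=33 v=8: → [28,35); WM=31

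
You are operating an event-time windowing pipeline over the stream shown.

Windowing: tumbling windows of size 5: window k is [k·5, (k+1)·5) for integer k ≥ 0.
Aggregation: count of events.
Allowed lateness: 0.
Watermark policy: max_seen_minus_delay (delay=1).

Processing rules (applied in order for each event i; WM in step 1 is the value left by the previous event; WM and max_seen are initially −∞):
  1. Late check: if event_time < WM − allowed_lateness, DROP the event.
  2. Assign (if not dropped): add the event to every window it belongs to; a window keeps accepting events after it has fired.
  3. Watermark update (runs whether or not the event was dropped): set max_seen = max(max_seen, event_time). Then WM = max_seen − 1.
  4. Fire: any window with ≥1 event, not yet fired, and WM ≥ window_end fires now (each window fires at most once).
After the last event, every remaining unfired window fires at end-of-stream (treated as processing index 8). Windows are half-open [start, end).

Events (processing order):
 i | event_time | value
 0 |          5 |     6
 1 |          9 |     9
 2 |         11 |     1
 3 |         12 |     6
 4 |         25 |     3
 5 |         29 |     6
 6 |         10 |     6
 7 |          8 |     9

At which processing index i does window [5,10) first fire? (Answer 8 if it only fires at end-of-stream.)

2

i=0 t=5 v=6: → [5,10); WM=4
i=1 t=9 v=9: → [5,10); WM=8
i=2 t=11 v=1: → [10,15); WM=10; [5,10) fires=2
i=3 t=12 v=6: → [10,15); WM=11
i=4 t=25 v=3: → [25,30); WM=24; [10,15) fires=2
i=5 t=29 v=6: → [25,30); WM=28
i=6 t=10 v=6: DROP (t<28-0); WM=28
i=7 t=8 v=9: DROP (t<28-0); WM=28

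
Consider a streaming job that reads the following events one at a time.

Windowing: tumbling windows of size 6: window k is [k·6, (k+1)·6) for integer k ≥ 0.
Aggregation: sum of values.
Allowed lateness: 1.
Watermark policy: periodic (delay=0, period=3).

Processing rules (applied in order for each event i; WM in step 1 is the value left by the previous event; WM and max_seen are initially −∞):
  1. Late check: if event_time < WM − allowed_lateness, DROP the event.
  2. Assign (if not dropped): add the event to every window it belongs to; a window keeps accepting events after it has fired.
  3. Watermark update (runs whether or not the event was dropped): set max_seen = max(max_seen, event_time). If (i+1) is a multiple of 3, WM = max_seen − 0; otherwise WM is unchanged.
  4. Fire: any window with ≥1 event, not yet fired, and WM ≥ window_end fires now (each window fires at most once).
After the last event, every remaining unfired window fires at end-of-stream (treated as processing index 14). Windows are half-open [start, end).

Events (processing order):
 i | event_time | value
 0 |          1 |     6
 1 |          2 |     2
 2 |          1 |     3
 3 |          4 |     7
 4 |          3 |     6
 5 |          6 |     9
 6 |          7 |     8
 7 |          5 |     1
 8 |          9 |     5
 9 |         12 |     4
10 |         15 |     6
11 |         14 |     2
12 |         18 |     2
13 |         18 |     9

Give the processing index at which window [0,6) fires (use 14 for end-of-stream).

i=0 t=1 v=6: → [0,6); WM=−∞
i=1 t=2 v=2: → [0,6); WM=−∞
i=2 t=1 v=3: → [0,6); WM=2
i=3 t=4 v=7: → [0,6); WM=2
i=4 t=3 v=6: → [0,6); WM=2
i=5 t=6 v=9: → [6,12); WM=6; [0,6) fires=24
i=6 t=7 v=8: → [6,12); WM=6
i=7 t=5 v=1: → [0,6); WM=6
i=8 t=9 v=5: → [6,12); WM=9
i=9 t=12 v=4: → [12,18); WM=9
i=10 t=15 v=6: → [12,18); WM=9
i=11 t=14 v=2: → [12,18); WM=15; [6,12) fires=22
i=12 t=18 v=2: → [18,24); WM=15
i=13 t=18 v=9: → [18,24); WM=15

5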